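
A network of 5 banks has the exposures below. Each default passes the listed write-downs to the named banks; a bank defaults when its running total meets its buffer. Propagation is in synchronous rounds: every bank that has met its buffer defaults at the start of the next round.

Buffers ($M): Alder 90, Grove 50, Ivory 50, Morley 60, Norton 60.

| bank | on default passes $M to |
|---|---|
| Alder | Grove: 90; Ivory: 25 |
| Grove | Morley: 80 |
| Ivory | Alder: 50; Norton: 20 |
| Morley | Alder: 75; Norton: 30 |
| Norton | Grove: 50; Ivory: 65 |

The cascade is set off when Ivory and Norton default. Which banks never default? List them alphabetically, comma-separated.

Round 1 — Ivory, Norton default (initial).
  Alder: +50 → 50 < 90
  Grove: +50 → 50 ≥ 50
Round 2 — Grove defaults.
  Morley: +80 → 80 ≥ 60
Round 3 — Morley defaults.
  Alder: +75 → 125 ≥ 90
Round 4 — Alder defaults.
No further defaults.

none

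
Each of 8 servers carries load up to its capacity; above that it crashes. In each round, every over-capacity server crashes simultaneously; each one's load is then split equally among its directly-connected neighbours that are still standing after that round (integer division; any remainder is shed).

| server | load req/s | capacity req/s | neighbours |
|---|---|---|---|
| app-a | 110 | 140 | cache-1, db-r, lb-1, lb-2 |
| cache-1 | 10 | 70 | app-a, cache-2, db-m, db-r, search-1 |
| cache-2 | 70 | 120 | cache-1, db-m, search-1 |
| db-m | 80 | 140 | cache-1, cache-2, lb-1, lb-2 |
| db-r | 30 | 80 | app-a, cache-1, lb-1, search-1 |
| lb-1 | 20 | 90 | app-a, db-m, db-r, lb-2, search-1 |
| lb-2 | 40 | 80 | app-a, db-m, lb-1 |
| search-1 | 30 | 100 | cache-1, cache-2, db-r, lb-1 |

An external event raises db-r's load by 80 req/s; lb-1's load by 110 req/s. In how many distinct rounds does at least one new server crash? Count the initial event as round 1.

5

Round 1 — db-r at 110 > 80; lb-1 at 130 > 90. db-r, lb-1 crash.
  db-r sheds 110 req/s to app-a, cache-1, search-1: 36 each (2 lost).
    app-a: 110+36 = 146 > 140
    cache-1: 10+36 = 46 ≤ 70
    search-1: 30+36 = 66 ≤ 100
  lb-1 sheds 130 req/s to app-a, db-m, lb-2, search-1: 32 each (2 lost).
    app-a: 146+32 = 178 > 140
    db-m: 80+32 = 112 ≤ 140
    lb-2: 40+32 = 72 ≤ 80
    search-1: 66+32 = 98 ≤ 100
Round 2 — app-a crashes.
  app-a sheds 178 req/s to cache-1, lb-2: 89 each.
    cache-1: 46+89 = 135 > 70
    lb-2: 72+89 = 161 > 80
Round 3 — cache-1, lb-2 crash.
  cache-1 sheds 135 req/s to cache-2, db-m, search-1: 45 each.
    cache-2: 70+45 = 115 ≤ 120
    db-m: 112+45 = 157 > 140
    search-1: 98+45 = 143 > 100
  lb-2 sheds 161 req/s to db-m: 161 each.
    db-m: 157+161 = 318 > 140
Round 4 — db-m, search-1 crash.
  db-m sheds 318 req/s to cache-2: 318 each.
    cache-2: 115+318 = 433 > 120
  search-1 sheds 143 req/s to cache-2: 143 each.
    cache-2: 433+143 = 576 > 120
Round 5 — cache-2 crashes.
  cache-2 sheds 576 req/s: no online neighbours, lost.
No further crashes.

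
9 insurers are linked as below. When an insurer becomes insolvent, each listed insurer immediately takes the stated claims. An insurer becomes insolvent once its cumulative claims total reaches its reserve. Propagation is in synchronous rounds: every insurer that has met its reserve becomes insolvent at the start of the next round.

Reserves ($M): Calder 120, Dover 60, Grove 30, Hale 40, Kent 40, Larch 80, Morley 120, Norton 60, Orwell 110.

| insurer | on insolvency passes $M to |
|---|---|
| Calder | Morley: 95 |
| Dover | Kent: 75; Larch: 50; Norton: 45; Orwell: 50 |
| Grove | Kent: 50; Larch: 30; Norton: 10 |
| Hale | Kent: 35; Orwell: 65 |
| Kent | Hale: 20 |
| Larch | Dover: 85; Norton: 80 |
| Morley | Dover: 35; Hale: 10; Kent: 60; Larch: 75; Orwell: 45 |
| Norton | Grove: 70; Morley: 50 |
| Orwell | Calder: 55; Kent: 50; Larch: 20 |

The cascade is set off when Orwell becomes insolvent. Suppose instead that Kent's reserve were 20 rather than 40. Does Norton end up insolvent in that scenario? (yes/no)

With Kent's reserve at 20:
Round 1 — Orwell becomes insolvent (initial).
  Calder: +55 → 55 < 120
  Kent: +50 → 50 ≥ 20
  Larch: +20 → 20 < 80
Round 2 — Kent becomes insolvent.
  Hale: +20 → 20 < 40
No further insolvencies.

no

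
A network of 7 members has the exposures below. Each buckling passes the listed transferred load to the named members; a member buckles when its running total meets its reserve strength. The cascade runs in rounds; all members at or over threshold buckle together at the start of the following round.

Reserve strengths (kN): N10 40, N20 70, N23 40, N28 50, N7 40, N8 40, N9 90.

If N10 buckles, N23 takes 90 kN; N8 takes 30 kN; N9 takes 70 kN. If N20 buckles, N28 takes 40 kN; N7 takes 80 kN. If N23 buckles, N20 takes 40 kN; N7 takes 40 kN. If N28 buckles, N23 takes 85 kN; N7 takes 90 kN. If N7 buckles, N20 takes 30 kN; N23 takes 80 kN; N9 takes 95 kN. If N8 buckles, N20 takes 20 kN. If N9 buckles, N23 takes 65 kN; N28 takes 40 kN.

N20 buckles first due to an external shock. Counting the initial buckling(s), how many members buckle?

5

Round 1 — N20 buckles (initial).
  N28: +40 → 40 < 50
  N7: +80 → 80 ≥ 40
Round 2 — N7 buckles.
  N23: +80 → 80 ≥ 40
  N9: +95 → 95 ≥ 90
Round 3 — N23, N9 buckle.
  N28: +40 → 80 ≥ 50
Round 4 — N28 buckles.
No further bucklings.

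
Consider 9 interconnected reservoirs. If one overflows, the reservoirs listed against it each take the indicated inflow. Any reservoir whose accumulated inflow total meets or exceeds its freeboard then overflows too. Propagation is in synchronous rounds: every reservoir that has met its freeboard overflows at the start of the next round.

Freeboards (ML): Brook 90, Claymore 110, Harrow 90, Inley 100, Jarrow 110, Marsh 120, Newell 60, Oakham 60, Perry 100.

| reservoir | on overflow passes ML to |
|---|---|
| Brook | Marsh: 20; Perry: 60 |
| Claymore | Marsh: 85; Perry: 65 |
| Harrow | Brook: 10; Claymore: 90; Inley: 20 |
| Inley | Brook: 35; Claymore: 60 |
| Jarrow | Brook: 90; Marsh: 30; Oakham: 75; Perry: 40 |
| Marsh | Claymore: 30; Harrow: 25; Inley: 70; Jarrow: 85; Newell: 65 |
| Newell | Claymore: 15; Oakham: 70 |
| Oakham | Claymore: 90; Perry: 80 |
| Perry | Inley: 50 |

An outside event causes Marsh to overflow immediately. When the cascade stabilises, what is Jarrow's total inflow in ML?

85

Round 1 — Marsh overflows (initial).
  Claymore: +30 → 30 < 110
  Harrow: +25 → 25 < 90
  Inley: +70 → 70 < 100
  Jarrow: +85 → 85 < 110
  Newell: +65 → 65 ≥ 60
Round 2 — Newell overflows.
  Claymore: +15 → 45 < 110
  Oakham: +70 → 70 ≥ 60
Round 3 — Oakham overflows.
  Claymore: +90 → 135 ≥ 110
  Perry: +80 → 80 < 100
Round 4 — Claymore overflows.
  Perry: +65 → 145 ≥ 100
Round 5 — Perry overflows.
  Inley: +50 → 120 ≥ 100
Round 6 — Inley overflows.
  Brook: +35 → 35 < 90
No further overflows.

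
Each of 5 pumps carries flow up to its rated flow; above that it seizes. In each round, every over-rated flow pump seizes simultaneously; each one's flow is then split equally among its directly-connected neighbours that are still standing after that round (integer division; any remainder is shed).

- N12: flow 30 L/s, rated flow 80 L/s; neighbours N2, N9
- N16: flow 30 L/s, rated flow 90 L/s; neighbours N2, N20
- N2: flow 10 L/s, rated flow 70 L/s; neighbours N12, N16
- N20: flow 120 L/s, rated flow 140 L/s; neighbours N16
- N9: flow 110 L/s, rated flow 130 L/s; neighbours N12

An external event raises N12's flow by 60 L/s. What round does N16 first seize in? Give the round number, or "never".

never

Round 1 — N12 at 90 > 80. N12 seizes.
  N12 sheds 90 L/s to N2, N9: 45 each.
    N2: 10+45 = 55 ≤ 70
    N9: 110+45 = 155 > 130
Round 2 — N9 seizes.
  N9 sheds 155 L/s: no online neighbours, lost.
No further seizures.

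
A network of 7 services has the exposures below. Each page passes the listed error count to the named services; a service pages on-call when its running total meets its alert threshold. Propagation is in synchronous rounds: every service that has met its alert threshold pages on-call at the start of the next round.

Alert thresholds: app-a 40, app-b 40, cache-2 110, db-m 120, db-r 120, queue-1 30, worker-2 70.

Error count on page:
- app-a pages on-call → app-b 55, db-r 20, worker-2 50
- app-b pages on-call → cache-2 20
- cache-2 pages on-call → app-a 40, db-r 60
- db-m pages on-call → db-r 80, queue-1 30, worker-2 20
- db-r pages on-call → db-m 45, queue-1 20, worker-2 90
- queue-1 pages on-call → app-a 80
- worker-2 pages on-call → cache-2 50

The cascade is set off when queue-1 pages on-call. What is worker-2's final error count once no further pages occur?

Round 1 — queue-1 pages on-call (initial).
  app-a: +80 → 80 ≥ 40
Round 2 — app-a pages on-call.
  app-b: +55 → 55 ≥ 40
  db-r: +20 → 20 < 120
  worker-2: +50 → 50 < 70
Round 3 — app-b pages on-call.
  cache-2: +20 → 20 < 110
No further pages.

50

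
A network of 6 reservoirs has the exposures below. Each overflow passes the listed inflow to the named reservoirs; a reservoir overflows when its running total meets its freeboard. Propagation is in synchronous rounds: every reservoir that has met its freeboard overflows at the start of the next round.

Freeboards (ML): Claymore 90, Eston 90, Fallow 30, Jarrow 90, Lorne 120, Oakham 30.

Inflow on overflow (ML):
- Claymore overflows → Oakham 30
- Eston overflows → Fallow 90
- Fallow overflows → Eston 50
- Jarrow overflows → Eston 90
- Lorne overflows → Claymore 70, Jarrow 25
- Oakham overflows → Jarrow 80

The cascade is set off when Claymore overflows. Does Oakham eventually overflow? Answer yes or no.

yes

Round 1 — Claymore overflows (initial).
  Oakham: +30 → 30 ≥ 30
Round 2 — Oakham overflows.
  Jarrow: +80 → 80 < 90
No further overflows.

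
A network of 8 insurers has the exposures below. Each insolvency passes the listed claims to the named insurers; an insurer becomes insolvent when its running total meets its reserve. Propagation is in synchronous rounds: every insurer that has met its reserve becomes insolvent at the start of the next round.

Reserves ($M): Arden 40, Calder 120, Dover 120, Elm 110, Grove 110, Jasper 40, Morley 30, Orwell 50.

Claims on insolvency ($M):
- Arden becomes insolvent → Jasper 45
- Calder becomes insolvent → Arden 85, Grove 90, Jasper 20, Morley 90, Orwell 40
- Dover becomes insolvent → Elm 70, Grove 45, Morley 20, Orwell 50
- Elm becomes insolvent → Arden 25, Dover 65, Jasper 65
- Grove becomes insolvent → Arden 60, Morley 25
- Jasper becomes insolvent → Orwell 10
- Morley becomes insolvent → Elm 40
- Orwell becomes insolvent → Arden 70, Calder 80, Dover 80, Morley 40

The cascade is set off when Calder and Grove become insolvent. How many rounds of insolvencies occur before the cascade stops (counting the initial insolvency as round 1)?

4

Round 1 — Calder, Grove become insolvent (initial).
  Arden: +85+60 → 145 ≥ 40
  Jasper: +20 → 20 < 40
  Morley: +90+25 → 115 ≥ 30
  Orwell: +40 → 40 < 50
Round 2 — Arden, Morley become insolvent.
  Elm: +40 → 40 < 110
  Jasper: +45 → 65 ≥ 40
Round 3 — Jasper becomes insolvent.
  Orwell: +10 → 50 ≥ 50
Round 4 — Orwell becomes insolvent.
  Dover: +80 → 80 < 120
No further insolvencies.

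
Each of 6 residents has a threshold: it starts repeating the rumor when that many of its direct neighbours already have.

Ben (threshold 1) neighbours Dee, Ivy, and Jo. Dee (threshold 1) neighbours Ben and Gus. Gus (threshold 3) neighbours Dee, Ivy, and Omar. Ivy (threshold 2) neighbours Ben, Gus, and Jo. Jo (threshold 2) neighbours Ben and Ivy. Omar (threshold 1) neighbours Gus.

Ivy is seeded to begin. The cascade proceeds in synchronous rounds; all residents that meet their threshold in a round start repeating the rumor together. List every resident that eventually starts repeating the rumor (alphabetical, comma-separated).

Ben, Dee, Ivy, Jo

Round 1 — Ivy starts repeating the rumor (initial).
Round 2 — checking thresholds:
  Ben: 1 of 3 neighbours ≥ 1, starts repeating the rumor.
  Gus: 1 of 3 neighbours < 3, not yet.
  Jo: 1 of 2 neighbours < 2, not yet.
Round 3 — checking thresholds:
  Dee: 1 of 2 neighbours ≥ 1, starts repeating the rumor.
  Gus: 1 of 3 neighbours < 3, not yet.
  Jo: 2 of 2 neighbours ≥ 2, starts repeating the rumor.
Round 4 — no new spreads; cascade stops.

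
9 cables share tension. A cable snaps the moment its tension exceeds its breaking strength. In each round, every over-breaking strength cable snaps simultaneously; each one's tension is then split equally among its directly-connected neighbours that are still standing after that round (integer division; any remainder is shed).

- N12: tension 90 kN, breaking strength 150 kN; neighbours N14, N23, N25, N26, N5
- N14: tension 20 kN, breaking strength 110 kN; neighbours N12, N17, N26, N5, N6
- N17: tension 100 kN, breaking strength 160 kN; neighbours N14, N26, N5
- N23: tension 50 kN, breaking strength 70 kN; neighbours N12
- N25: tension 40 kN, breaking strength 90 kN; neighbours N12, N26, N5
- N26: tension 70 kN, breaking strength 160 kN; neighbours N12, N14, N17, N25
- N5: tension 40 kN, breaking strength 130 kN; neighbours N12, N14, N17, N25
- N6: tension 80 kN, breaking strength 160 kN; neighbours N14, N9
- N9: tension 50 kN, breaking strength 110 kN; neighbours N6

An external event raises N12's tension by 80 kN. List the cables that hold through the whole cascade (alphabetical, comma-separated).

Round 1 — N12 at 170 > 150. N12 snaps.
  N12 sheds 170 kN to N14, N23, N25, N26, N5: 34 each.
    N14: 20+34 = 54 ≤ 110
    N23: 50+34 = 84 > 70
    N25: 40+34 = 74 ≤ 90
    N26: 70+34 = 104 ≤ 160
    N5: 40+34 = 74 ≤ 130
Round 2 — N23 snaps.
  N23 sheds 84 kN: no online neighbours, lost.
No further breaks.

N14, N17, N25, N26, N5, N6, N9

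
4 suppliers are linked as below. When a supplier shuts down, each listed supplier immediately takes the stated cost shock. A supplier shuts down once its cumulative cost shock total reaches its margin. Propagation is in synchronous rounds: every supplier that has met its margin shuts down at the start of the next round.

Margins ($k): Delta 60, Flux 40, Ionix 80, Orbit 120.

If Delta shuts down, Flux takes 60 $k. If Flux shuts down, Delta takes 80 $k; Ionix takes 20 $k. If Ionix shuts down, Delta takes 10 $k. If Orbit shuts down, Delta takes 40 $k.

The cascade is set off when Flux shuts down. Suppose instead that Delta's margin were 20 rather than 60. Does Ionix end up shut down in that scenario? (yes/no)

no

With Delta's margin at 20:
Round 1 — Flux shuts down (initial).
  Delta: +80 → 80 ≥ 20
  Ionix: +20 → 20 < 80
Round 2 — Delta shuts down.
No further shutdowns.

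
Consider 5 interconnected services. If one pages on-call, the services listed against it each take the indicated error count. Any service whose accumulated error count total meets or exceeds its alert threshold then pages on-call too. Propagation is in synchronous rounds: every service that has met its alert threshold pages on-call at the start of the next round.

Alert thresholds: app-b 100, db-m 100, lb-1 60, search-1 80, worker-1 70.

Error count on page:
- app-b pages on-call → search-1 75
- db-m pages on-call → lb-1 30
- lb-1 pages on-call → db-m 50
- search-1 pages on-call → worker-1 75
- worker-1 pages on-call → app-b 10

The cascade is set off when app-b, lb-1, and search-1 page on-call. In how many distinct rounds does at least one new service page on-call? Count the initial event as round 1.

Round 1 — app-b, lb-1, search-1 page on-call (initial).
  db-m: +50 → 50 < 100
  worker-1: +75 → 75 ≥ 70
Round 2 — worker-1 pages on-call.
No further pages.

2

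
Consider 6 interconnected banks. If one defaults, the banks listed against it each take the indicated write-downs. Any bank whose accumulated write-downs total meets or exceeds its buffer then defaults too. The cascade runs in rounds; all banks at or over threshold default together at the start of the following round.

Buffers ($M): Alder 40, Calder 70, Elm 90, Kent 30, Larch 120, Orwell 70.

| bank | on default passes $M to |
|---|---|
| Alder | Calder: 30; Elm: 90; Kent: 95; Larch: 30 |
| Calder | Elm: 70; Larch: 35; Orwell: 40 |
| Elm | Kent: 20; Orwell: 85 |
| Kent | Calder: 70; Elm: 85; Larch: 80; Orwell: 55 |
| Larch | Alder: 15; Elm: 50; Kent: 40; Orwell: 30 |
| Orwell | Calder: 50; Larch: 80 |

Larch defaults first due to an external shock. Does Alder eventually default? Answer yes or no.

Round 1 — Larch defaults (initial).
  Alder: +15 → 15 < 40
  Elm: +50 → 50 < 90
  Kent: +40 → 40 ≥ 30
  Orwell: +30 → 30 < 70
Round 2 — Kent defaults.
  Calder: +70 → 70 ≥ 70
  Elm: +85 → 135 ≥ 90
  Orwell: +55 → 85 ≥ 70
Round 3 — Calder, Elm, Orwell default.
No further defaults.

no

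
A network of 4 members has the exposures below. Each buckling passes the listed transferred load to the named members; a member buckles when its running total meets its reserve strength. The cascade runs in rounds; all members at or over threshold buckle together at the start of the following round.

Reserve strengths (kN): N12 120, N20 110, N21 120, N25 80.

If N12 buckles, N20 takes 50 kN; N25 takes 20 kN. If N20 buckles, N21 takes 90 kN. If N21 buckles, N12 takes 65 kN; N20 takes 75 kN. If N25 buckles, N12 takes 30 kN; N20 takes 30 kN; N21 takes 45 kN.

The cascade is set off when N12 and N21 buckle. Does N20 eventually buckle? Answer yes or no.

yes

Round 1 — N12, N21 buckle (initial).
  N20: +50+75 → 125 ≥ 110
  N25: +20 → 20 < 80
Round 2 — N20 buckles.
No further bucklings.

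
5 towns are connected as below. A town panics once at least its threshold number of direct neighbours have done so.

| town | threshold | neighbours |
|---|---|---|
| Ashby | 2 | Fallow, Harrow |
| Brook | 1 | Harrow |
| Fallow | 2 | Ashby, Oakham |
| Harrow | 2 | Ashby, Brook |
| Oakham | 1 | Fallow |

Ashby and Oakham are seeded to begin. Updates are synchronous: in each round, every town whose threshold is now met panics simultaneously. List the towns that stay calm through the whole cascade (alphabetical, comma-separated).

Brook, Harrow

Round 1 — Ashby, Oakham panic (initial).
Round 2 — checking thresholds:
  Fallow: 2 of 2 neighbours ≥ 2, panics.
  Harrow: 1 of 2 neighbours < 2, holds.
Round 3 — no new panics; cascade stops.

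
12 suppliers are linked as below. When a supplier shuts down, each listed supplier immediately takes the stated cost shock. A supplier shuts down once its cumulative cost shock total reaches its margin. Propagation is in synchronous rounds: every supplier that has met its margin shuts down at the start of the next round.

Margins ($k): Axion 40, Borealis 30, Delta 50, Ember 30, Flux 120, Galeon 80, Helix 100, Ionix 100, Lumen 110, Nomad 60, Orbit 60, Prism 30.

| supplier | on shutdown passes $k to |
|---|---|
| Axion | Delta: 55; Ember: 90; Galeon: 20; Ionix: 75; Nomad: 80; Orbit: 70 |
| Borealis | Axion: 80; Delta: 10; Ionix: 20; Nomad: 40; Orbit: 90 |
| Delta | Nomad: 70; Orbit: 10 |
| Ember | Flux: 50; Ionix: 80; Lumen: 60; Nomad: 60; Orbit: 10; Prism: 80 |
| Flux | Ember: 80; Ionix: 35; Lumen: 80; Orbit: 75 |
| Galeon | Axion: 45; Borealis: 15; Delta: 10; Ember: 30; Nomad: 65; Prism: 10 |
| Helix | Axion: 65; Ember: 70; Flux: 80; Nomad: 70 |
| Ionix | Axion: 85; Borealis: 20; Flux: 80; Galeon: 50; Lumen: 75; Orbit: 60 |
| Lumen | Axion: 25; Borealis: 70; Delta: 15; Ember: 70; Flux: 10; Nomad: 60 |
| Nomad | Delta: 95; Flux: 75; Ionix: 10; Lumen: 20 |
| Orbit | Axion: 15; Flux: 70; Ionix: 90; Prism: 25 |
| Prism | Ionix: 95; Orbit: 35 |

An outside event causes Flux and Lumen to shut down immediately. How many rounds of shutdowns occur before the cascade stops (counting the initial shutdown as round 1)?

3

Round 1 — Flux, Lumen shut down (initial).
  Axion: +25 → 25 < 40
  Borealis: +70 → 70 ≥ 30
  Delta: +15 → 15 < 50
  Ember: +80+70 → 150 ≥ 30
  Ionix: +35 → 35 < 100
  Nomad: +60 → 60 ≥ 60
  Orbit: +75 → 75 ≥ 60
Round 2 — Borealis, Ember, Nomad, Orbit shut down.
  Axion: +80+15 → 120 ≥ 40
  Delta: +10+95 → 120 ≥ 50
  Ionix: +20+80+10+90 → 235 ≥ 100
  Prism: +80+25 → 105 ≥ 30
Round 3 — Axion, Delta, Ionix, Prism shut down.
  Galeon: +20+50 → 70 < 80
No further shutdowns.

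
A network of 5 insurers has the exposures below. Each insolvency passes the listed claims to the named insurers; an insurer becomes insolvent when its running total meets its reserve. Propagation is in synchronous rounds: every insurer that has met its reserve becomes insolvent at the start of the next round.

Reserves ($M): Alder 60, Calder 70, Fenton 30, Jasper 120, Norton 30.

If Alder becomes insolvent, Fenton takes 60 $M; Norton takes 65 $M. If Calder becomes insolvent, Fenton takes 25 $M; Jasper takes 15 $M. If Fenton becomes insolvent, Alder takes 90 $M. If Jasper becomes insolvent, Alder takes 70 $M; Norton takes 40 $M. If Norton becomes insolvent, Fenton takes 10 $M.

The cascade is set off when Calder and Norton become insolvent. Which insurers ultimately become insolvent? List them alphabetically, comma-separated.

Round 1 — Calder, Norton become insolvent (initial).
  Fenton: +25+10 → 35 ≥ 30
  Jasper: +15 → 15 < 120
Round 2 — Fenton becomes insolvent.
  Alder: +90 → 90 ≥ 60
Round 3 — Alder becomes insolvent.
No further insolvencies.

Alder, Calder, Fenton, Norton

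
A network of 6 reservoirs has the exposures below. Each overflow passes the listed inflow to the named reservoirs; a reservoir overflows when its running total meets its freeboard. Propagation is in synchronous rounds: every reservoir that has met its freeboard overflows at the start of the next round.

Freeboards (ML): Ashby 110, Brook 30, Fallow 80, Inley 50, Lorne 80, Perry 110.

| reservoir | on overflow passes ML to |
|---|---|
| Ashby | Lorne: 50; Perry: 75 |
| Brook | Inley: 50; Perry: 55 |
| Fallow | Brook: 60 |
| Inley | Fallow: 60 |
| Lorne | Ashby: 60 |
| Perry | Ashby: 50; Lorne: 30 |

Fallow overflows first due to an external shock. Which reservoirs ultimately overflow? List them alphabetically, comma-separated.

Round 1 — Fallow overflows (initial).
  Brook: +60 → 60 ≥ 30
Round 2 — Brook overflows.
  Inley: +50 → 50 ≥ 50
  Perry: +55 → 55 < 110
Round 3 — Inley overflows.
No further overflows.

Brook, Fallow, Inley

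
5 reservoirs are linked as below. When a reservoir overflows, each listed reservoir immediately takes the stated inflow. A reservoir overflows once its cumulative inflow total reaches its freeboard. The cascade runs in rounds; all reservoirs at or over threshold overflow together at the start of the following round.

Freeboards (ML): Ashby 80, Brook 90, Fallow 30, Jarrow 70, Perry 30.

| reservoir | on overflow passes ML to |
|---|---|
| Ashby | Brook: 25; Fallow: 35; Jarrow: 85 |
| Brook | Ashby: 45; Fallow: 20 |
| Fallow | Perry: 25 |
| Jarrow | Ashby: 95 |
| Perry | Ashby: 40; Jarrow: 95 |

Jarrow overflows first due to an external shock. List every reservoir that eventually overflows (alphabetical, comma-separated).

Ashby, Fallow, Jarrow

Round 1 — Jarrow overflows (initial).
  Ashby: +95 → 95 ≥ 80
Round 2 — Ashby overflows.
  Brook: +25 → 25 < 90
  Fallow: +35 → 35 ≥ 30
Round 3 — Fallow overflows.
  Perry: +25 → 25 < 30
No further overflows.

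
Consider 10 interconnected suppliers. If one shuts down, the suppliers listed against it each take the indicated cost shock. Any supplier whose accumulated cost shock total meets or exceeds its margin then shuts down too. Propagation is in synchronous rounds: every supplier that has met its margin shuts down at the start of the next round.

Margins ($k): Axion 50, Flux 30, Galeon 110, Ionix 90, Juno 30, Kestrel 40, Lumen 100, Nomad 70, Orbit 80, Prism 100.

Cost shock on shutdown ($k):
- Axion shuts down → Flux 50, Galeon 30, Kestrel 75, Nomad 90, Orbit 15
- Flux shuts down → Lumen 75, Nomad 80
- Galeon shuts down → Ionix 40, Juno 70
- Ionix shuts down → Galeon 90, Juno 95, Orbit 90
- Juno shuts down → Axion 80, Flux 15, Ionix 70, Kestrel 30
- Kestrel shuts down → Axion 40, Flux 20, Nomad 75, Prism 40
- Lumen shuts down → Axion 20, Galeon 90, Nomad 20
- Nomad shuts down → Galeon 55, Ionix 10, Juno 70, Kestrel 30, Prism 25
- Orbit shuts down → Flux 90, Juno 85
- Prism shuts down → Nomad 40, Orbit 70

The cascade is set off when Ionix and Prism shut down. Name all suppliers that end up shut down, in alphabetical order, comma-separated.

Round 1 — Ionix, Prism shut down (initial).
  Galeon: +90 → 90 < 110
  Juno: +95 → 95 ≥ 30
  Nomad: +40 → 40 < 70
  Orbit: +90+70 → 160 ≥ 80
Round 2 — Juno, Orbit shut down.
  Axion: +80 → 80 ≥ 50
  Flux: +15+90 → 105 ≥ 30
  Kestrel: +30 → 30 < 40
Round 3 — Axion, Flux shut down.
  Galeon: +30 → 120 ≥ 110
  Kestrel: +75 → 105 ≥ 40
  Lumen: +75 → 75 < 100
  Nomad: +90+80 → 210 ≥ 70
Round 4 — Galeon, Kestrel, Nomad shut down.
No further shutdowns.

Axion, Flux, Galeon, Ionix, Juno, Kestrel, Nomad, Orbit, Prism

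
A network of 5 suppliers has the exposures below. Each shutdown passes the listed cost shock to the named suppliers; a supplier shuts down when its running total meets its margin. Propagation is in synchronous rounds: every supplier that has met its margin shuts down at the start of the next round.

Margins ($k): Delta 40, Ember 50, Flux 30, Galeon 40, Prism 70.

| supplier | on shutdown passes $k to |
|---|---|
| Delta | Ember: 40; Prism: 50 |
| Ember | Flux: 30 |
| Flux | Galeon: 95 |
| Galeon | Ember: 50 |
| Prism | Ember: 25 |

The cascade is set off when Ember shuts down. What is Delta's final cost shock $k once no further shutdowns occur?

Round 1 — Ember shuts down (initial).
  Flux: +30 → 30 ≥ 30
Round 2 — Flux shuts down.
  Galeon: +95 → 95 ≥ 40
Round 3 — Galeon shuts down.
No further shutdowns.

0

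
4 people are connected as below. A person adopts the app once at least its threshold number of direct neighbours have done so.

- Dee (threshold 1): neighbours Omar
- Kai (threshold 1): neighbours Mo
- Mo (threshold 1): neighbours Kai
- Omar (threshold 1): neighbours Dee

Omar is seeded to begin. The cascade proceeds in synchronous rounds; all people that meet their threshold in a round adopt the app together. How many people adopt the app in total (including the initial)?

Round 1 — Omar adopts the app (initial).
Round 2 — checking thresholds:
  Dee: 1 of 1 neighbours ≥ 1, adopts the app.
Round 3 — no new adoptions; cascade stops.

2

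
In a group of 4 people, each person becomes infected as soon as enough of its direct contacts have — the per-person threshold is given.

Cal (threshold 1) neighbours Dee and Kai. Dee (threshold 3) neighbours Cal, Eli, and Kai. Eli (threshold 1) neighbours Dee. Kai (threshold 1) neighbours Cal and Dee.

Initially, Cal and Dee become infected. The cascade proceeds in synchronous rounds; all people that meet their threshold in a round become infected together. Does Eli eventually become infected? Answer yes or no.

yes

Round 1 — Cal, Dee become infected (initial).
Round 2 — checking thresholds:
  Eli: 1 of 1 neighbours ≥ 1, becomes infected.
  Kai: 2 of 2 neighbours ≥ 1, becomes infected.
Round 3 — no new infections; cascade stops.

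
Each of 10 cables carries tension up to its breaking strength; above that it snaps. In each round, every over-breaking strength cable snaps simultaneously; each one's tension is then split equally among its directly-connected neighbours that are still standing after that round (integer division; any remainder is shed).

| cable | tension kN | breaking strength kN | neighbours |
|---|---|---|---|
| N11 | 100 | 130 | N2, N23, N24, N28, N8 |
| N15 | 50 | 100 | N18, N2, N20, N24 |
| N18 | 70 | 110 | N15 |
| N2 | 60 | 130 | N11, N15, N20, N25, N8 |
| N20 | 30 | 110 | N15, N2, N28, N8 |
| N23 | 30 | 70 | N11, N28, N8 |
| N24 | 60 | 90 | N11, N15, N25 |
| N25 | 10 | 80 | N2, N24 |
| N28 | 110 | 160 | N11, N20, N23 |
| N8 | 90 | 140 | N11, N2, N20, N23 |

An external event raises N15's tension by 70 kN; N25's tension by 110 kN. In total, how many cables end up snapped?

Round 1 — N15 at 120 > 100; N25 at 120 > 80. N15, N25 snap.
  N15 sheds 120 kN to N18, N2, N20, N24: 30 each.
    N18: 70+30 = 100 ≤ 110
    N2: 60+30 = 90 ≤ 130
    N20: 30+30 = 60 ≤ 110
    N24: 60+30 = 90 ≤ 90
  N25 sheds 120 kN to N2, N24: 60 each.
    N2: 90+60 = 150 > 130
    N24: 90+60 = 150 > 90
Round 2 — N2, N24 snap.
  N2 sheds 150 kN to N11, N20, N8: 50 each.
    N11: 100+50 = 150 > 130
    N20: 60+50 = 110 ≤ 110
    N8: 90+50 = 140 ≤ 140
  N24 sheds 150 kN to N11: 150 each.
    N11: 150+150 = 300 > 130
Round 3 — N11 snaps.
  N11 sheds 300 kN to N23, N28, N8: 100 each.
    N23: 30+100 = 130 > 70
    N28: 110+100 = 210 > 160
    N8: 140+100 = 240 > 140
Round 4 — N23, N28, N8 snap.
  N23 sheds 130 kN: no online neighbours, lost.
  N28 sheds 210 kN to N20: 210 each.
    N20: 110+210 = 320 > 110
  N8 sheds 240 kN to N20: 240 each.
    N20: 320+240 = 560 > 110
Round 5 — N20 snaps.
  N20 sheds 560 kN: no online neighbours, lost.
No further breaks.

9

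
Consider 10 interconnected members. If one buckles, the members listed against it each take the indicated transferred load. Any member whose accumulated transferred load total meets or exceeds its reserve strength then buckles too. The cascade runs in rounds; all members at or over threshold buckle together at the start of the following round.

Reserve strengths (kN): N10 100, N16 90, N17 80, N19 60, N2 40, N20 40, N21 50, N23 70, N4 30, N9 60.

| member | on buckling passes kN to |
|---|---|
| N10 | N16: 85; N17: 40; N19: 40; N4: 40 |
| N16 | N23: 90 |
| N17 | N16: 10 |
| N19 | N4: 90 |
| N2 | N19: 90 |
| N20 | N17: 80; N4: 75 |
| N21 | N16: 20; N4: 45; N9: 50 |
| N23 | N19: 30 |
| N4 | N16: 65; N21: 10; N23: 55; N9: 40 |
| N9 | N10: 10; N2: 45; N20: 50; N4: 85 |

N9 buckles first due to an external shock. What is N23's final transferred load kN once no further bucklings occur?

55

Round 1 — N9 buckles (initial).
  N10: +10 → 10 < 100
  N2: +45 → 45 ≥ 40
  N20: +50 → 50 ≥ 40
  N4: +85 → 85 ≥ 30
Round 2 — N2, N20, N4 buckle.
  N16: +65 → 65 < 90
  N17: +80 → 80 ≥ 80
  N19: +90 → 90 ≥ 60
  N21: +10 → 10 < 50
  N23: +55 → 55 < 70
Round 3 — N17, N19 buckle.
  N16: +10 → 75 < 90
No further bucklings.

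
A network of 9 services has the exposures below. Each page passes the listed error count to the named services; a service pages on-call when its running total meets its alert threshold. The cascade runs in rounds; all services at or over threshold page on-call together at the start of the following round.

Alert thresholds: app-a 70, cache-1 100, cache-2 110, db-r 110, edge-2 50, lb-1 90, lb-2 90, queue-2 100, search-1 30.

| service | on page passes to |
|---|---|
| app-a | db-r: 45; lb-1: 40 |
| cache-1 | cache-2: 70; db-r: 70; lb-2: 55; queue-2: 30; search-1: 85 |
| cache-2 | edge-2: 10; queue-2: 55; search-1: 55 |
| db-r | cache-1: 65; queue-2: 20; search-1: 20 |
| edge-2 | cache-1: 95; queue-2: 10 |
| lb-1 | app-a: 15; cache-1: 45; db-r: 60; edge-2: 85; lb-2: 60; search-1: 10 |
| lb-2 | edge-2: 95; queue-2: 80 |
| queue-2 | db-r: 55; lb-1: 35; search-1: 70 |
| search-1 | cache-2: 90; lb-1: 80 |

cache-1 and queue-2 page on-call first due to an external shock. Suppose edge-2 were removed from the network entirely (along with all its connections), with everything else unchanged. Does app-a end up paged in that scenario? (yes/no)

no

With edge-2 removed:
Round 1 — cache-1, queue-2 page on-call (initial).
  cache-2: +70 → 70 < 110
  db-r: +70+55 → 125 ≥ 110
  lb-1: +35 → 35 < 90
  lb-2: +55 → 55 < 90
  search-1: +85+70 → 155 ≥ 30
Round 2 — db-r, search-1 page on-call.
  cache-2: +90 → 160 ≥ 110
  lb-1: +80 → 115 ≥ 90
Round 3 — cache-2, lb-1 page on-call.
  app-a: +15 → 15 < 70
  lb-2: +60 → 115 ≥ 90
Round 4 — lb-2 pages on-call.
No further pages.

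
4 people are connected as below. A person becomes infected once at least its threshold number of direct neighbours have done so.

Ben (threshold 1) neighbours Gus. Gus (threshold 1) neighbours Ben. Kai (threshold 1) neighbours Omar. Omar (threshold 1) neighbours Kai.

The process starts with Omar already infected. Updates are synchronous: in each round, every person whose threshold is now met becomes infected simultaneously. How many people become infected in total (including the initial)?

2

Round 1 — Omar becomes infected (initial).
Round 2 — checking thresholds:
  Kai: 1 of 1 neighbours ≥ 1, becomes infected.
Round 3 — no new infections; cascade stops.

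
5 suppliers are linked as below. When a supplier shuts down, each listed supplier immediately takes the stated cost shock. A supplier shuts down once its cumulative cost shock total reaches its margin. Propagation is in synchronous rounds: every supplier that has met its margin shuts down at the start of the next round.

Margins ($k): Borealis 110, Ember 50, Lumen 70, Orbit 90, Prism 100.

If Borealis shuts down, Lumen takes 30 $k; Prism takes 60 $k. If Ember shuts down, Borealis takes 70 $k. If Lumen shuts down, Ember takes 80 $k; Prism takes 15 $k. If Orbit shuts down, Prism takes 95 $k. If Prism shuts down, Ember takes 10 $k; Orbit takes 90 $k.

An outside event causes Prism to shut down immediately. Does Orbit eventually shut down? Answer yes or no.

yes

Round 1 — Prism shuts down (initial).
  Ember: +10 → 10 < 50
  Orbit: +90 → 90 ≥ 90
Round 2 — Orbit shuts down.
No further shutdowns.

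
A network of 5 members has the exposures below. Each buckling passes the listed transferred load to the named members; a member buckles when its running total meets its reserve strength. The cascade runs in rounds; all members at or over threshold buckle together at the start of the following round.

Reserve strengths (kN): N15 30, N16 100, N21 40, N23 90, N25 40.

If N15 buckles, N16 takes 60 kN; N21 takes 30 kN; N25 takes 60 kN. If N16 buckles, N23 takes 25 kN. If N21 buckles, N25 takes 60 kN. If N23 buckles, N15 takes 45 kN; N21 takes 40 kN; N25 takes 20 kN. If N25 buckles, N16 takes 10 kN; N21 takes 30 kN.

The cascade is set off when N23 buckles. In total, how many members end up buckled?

Round 1 — N23 buckles (initial).
  N15: +45 → 45 ≥ 30
  N21: +40 → 40 ≥ 40
  N25: +20 → 20 < 40
Round 2 — N15, N21 buckle.
  N16: +60 → 60 < 100
  N25: +60+60 → 140 ≥ 40
Round 3 — N25 buckles.
  N16: +10 → 70 < 100
No further bucklings.

4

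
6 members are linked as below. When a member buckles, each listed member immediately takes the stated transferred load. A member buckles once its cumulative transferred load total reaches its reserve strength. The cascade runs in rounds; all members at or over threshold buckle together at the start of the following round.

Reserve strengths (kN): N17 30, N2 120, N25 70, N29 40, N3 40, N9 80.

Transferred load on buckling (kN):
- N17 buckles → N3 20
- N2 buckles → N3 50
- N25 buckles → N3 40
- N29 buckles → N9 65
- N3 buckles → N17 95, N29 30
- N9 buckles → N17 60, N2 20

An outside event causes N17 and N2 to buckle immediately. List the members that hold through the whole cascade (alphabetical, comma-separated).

N25, N29, N9

Round 1 — N17, N2 buckle (initial).
  N3: +20+50 → 70 ≥ 40
Round 2 — N3 buckles.
  N29: +30 → 30 < 40
No further bucklings.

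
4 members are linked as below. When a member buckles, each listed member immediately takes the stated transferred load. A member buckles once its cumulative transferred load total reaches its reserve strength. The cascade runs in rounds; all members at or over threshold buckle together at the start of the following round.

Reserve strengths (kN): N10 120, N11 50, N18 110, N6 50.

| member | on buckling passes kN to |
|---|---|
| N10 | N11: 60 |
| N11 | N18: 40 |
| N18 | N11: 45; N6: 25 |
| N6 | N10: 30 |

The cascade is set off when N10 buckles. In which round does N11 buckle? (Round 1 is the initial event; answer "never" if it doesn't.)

2

Round 1 — N10 buckles (initial).
  N11: +60 → 60 ≥ 50
Round 2 — N11 buckles.
  N18: +40 → 40 < 110
No further bucklings.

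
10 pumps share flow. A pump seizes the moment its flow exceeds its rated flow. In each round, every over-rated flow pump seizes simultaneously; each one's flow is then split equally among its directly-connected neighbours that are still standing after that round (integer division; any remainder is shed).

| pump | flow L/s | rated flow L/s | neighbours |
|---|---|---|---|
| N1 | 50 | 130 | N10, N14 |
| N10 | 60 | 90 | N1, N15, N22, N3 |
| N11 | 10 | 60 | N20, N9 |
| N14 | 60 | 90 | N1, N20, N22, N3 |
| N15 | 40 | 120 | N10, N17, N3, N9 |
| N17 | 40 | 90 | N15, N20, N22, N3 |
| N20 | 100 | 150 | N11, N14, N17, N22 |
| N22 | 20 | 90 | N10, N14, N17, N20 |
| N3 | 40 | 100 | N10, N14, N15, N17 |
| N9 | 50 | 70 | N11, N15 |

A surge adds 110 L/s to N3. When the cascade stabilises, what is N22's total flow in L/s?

84

Round 1 — N3 at 150 > 100. N3 seizes.
  N3 sheds 150 L/s to N10, N14, N15, N17: 37 each (2 lost).
    N10: 60+37 = 97 > 90
    N14: 60+37 = 97 > 90
    N15: 40+37 = 77 ≤ 120
    N17: 40+37 = 77 ≤ 90
Round 2 — N10, N14 seize.
  N10 sheds 97 L/s to N1, N15, N22: 32 each (1 lost).
    N1: 50+32 = 82 ≤ 130
    N15: 77+32 = 109 ≤ 120
    N22: 20+32 = 52 ≤ 90
  N14 sheds 97 L/s to N1, N20, N22: 32 each (1 lost).
    N1: 82+32 = 114 ≤ 130
    N20: 100+32 = 132 ≤ 150
    N22: 52+32 = 84 ≤ 90
No further seizures.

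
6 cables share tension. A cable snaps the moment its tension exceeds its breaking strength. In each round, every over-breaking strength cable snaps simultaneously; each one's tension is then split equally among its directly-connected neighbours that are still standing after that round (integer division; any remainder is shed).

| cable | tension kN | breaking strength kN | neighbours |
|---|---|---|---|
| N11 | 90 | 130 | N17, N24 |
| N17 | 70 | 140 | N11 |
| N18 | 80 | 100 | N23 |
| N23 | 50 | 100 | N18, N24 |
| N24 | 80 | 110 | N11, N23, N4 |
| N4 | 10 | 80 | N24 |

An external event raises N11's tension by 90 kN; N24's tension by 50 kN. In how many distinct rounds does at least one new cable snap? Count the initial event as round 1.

Round 1 — N11 at 180 > 130; N24 at 130 > 110. N11, N24 snap.
  N11 sheds 180 kN to N17: 180 each.
    N17: 70+180 = 250 > 140
  N24 sheds 130 kN to N23, N4: 65 each.
    N23: 50+65 = 115 > 100
    N4: 10+65 = 75 ≤ 80
Round 2 — N17, N23 snap.
  N17 sheds 250 kN: no online neighbours, lost.
  N23 sheds 115 kN to N18: 115 each.
    N18: 80+115 = 195 > 100
Round 3 — N18 snaps.
  N18 sheds 195 kN: no online neighbours, lost.
No further breaks.

3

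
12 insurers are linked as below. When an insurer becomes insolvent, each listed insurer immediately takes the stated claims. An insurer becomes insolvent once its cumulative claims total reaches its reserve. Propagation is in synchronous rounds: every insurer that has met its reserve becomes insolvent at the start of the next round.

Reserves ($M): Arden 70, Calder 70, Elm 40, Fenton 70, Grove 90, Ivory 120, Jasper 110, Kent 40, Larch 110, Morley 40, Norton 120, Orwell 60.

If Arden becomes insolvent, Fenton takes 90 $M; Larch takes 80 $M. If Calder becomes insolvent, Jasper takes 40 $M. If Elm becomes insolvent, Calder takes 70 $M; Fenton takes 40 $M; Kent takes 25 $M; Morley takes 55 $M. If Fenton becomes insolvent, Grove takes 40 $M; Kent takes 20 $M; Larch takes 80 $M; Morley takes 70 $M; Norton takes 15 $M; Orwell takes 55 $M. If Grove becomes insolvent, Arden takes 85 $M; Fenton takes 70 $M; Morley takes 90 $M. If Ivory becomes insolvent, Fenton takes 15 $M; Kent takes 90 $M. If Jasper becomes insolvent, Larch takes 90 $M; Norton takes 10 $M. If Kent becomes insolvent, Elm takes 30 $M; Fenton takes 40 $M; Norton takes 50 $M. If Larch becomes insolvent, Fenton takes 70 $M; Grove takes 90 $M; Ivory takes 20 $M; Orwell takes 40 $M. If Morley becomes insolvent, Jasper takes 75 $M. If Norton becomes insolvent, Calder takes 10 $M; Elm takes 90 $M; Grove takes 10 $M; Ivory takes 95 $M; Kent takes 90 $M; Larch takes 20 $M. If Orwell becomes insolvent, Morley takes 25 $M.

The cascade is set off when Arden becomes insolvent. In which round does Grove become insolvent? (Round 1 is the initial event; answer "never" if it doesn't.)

Round 1 — Arden becomes insolvent (initial).
  Fenton: +90 → 90 ≥ 70
  Larch: +80 → 80 < 110
Round 2 — Fenton becomes insolvent.
  Grove: +40 → 40 < 90
  Kent: +20 → 20 < 40
  Larch: +80 → 160 ≥ 110
  Morley: +70 → 70 ≥ 40
  Norton: +15 → 15 < 120
  Orwell: +55 → 55 < 60
Round 3 — Larch, Morley become insolvent.
  Grove: +90 → 130 ≥ 90
  Ivory: +20 → 20 < 120
  Jasper: +75 → 75 < 110
  Orwell: +40 → 95 ≥ 60
Round 4 — Grove, Orwell become insolvent.
No further insolvencies.

4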